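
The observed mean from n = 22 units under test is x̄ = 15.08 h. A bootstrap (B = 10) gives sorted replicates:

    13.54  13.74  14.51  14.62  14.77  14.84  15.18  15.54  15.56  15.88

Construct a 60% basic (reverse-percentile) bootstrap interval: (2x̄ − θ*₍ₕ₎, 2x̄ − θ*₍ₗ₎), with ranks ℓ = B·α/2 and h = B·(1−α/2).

(14.62, 16.42)

Percentile endpoints at ranks 2 and 8: θ*₍2₎ = 13.74, θ*₍8₎ = 15.54.
Basic interval reflects these around x̄:
  lower = 2 × 15.08 − 15.54 = 14.62
  upper = 2 × 15.08 − 13.74 = 16.42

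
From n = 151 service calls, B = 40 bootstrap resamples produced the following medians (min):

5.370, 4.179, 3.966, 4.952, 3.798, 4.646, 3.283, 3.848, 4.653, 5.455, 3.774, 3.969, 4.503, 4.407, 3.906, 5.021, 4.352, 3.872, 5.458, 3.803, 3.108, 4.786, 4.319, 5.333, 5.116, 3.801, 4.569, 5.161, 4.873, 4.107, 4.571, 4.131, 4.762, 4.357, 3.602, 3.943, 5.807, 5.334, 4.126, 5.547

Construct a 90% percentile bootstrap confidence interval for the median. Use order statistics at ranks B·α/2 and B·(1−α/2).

Sorted replicates: 3.108, 3.283, 3.602, 3.774, 3.798, 3.801, 3.803, 3.848, 3.872, 3.906, 3.943, 3.966, 3.969, 4.107, 4.126, 4.131, 4.179, 4.319, 4.352, 4.357, 4.407, 4.503, 4.569, 4.571, 4.646, 4.653, 4.762, 4.786, 4.873, 4.952, 5.021, 5.116, 5.161, 5.333, 5.334, 5.370, 5.455, 5.458, 5.547, 5.807
α = 0.10; lower rank = 40 × 0.050 = 2; upper rank = 40 × 0.950 = 38.
The 2nd smallest replicate is 3.283; the 38th is 5.458.

(3.283, 5.458)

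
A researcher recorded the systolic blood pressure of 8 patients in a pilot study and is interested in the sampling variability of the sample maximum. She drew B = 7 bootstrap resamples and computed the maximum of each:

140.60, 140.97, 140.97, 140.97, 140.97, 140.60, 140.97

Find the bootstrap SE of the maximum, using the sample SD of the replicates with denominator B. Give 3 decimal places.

SE* = 0.167

Bootstrap SE is the standard deviation of the 7 replicate maximums.
Mean of replicates: (140.60 + 140.97 + 140.97 + 140.97 + 140.97 + 140.60 + 140.97) / 7 = 986.0500 / 7 = 140.8643
Sum of squared deviations: (−0.2643)² + (+0.1057)² + (+0.1057)² + (+0.1057)² + (+0.1057)² + (−0.2643)² + (+0.1057)² = 0.1956
Variance = 0.1956 / 7 = 0.0279
SE* = √0.0279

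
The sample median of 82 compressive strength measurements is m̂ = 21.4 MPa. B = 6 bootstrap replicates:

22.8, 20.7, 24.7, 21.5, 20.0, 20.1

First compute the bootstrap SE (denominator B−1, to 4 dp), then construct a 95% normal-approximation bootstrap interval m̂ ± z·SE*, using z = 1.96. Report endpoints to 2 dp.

Mean of replicates = 21.6333; sum of squared deviations = 16.6733; SE* = √(16.6733/5) = 1.8261
Margin = 1.96 × 1.8261 = 3.579
Interval: 21.4 ± 3.579

(17.82, 24.98)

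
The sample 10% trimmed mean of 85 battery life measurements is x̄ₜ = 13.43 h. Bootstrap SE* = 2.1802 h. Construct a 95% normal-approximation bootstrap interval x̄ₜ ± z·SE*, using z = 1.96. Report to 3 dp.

Margin = 1.96 × 2.1802 = 4.2732
Interval: 13.43 ± 4.2732

(9.157, 17.703)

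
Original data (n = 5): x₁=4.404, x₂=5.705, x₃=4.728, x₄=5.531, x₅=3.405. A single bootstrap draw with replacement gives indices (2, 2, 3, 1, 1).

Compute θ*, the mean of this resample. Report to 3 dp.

θ* = 4.989

Resample values: 5.705, 5.705, 4.728, 4.404, 4.404.
Mean = (5.705 + 5.705 + 4.728 + 4.404 + 4.404) / 5 = 24.9460 / 5 = 4.989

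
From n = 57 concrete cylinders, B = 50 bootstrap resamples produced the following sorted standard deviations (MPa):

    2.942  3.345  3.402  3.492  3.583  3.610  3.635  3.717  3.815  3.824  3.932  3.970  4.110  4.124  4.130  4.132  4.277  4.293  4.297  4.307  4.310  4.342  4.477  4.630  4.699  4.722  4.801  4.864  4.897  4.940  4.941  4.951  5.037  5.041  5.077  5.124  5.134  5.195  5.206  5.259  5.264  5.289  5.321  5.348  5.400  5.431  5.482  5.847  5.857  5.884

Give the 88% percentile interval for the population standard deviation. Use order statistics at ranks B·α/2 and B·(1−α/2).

(3.402, 5.482)

α = 0.12; lower rank = 50 × 0.060 = 3; upper rank = 50 × 0.940 = 47.
The 3rd smallest replicate is 3.402; the 47th is 5.482.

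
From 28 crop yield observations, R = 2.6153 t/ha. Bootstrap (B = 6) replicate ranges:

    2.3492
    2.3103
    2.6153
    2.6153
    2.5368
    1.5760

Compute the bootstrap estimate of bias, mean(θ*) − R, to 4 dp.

mean(θ*) = (2.3492 + 2.3103 + 2.6153 + 2.6153 + 2.5368 + 1.5760) / 6 = 2.33382
bias = 2.33382 − 2.6153

bias = −0.2815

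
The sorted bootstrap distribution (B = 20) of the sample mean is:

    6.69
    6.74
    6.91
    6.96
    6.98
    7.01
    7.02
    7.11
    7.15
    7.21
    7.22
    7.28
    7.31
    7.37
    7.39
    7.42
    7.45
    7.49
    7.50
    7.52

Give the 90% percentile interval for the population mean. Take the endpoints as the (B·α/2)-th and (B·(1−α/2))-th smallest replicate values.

(6.69, 7.50)

α = 0.10; lower rank = 20 × 0.050 = 1; upper rank = 20 × 0.950 = 19.
The 1st smallest replicate is 6.69; the 19th is 7.50.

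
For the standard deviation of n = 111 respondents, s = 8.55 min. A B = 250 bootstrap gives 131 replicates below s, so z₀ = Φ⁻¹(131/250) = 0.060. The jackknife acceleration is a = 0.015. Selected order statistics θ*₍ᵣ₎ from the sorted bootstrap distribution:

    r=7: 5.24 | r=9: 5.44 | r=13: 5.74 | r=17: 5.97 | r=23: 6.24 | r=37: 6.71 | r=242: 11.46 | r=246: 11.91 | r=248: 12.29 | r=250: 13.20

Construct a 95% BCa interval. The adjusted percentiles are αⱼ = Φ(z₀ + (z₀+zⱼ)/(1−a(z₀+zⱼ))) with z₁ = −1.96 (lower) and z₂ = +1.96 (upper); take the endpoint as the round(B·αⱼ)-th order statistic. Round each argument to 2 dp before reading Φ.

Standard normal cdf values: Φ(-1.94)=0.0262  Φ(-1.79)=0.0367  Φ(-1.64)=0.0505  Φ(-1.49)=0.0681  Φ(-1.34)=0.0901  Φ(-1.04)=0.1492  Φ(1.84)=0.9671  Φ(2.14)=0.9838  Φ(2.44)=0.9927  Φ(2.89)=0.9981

Lower: z₀ + z₁ = 0.060 + (-1.960) = -1.900; 1 − a(z₀+z₁) = 1 − (0.015)(-1.900) = 1.0285; argument = 0.060 + (-1.900)/1.0285 = -1.7874 → -1.79.
α₁ = Φ(-1.79) = 0.0367; rank = round(250 × 0.0367) = 9; θ*₍9₎ = 5.44.
Upper: z₀ + z₂ = 2.020; 1 − a(z₀+z₂) = 0.9697; argument = 2.1431 → 2.14; α₂ = 0.9838; rank = 246; θ*₍246₎ = 11.91.

(5.44, 11.91)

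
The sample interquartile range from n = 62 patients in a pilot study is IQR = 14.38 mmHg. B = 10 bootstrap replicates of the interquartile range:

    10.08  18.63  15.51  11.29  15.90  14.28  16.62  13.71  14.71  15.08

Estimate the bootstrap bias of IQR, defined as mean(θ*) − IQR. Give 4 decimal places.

bias = +0.2010

mean(θ*) = (10.08 + 18.63 + 15.51 + 11.29 + 15.90 + 14.28 + 16.62 + 13.71 + 14.71 + 15.08) / 10 = 14.58100
bias = 14.58100 − 14.38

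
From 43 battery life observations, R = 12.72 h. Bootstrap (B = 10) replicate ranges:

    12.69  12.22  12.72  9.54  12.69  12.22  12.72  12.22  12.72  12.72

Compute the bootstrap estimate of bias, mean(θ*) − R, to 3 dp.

bias = −0.474

mean(θ*) = (12.69 + 12.22 + 12.72 + 9.54 + 12.69 + 12.22 + 12.72 + 12.22 + 12.72 + 12.72) / 10 = 12.2460
bias = 12.2460 − 12.72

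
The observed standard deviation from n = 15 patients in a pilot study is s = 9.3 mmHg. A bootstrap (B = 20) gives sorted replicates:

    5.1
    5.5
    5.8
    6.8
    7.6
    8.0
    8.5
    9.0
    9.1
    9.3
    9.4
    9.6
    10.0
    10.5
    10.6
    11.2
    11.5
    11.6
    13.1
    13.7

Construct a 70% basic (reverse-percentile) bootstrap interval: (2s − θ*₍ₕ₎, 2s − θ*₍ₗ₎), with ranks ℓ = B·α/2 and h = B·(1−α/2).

(7.1, 12.8)

Percentile endpoints at ranks 3 and 17: θ*₍3₎ = 5.8, θ*₍17₎ = 11.5.
Basic interval reflects these around s:
  lower = 2 × 9.3 − 11.5 = 7.1
  upper = 2 × 9.3 − 5.8 = 12.8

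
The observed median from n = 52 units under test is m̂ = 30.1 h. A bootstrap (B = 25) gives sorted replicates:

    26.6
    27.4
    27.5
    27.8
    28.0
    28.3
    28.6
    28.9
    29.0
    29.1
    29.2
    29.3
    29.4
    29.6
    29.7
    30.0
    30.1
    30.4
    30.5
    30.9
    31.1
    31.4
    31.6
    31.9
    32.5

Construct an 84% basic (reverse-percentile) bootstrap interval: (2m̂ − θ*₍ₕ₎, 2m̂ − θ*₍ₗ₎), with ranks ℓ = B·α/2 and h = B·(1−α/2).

Percentile endpoints at ranks 2 and 23: θ*₍2₎ = 27.4, θ*₍23₎ = 31.6.
Basic interval reflects these around m̂:
  lower = 2 × 30.1 − 31.6 = 28.6
  upper = 2 × 30.1 − 27.4 = 32.8

(28.6, 32.8)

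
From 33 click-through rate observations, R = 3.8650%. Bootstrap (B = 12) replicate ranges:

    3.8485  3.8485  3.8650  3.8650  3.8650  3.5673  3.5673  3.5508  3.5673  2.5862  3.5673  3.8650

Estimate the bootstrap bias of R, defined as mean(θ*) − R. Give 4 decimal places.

mean(θ*) = (3.8485 + 3.8485 + 3.8650 + 3.8650 + 3.8650 + 3.5673 + 3.5673 + 3.5508 + 3.5673 + 2.5862 + 3.5673 + 3.8650) / 12 = 3.63027
bias = 3.63027 − 3.8650

bias = −0.2347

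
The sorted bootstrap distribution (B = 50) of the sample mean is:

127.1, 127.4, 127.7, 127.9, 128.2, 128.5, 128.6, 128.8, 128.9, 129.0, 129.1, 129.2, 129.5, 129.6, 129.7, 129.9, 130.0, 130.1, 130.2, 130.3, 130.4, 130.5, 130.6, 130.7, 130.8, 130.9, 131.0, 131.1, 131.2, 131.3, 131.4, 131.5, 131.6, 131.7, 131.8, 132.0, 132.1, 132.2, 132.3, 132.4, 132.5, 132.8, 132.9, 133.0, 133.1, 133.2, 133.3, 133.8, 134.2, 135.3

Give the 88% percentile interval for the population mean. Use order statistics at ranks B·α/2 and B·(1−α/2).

α = 0.12; lower rank = 50 × 0.060 = 3; upper rank = 50 × 0.940 = 47.
The 3rd smallest replicate is 127.7; the 47th is 133.3.

(127.7, 133.3)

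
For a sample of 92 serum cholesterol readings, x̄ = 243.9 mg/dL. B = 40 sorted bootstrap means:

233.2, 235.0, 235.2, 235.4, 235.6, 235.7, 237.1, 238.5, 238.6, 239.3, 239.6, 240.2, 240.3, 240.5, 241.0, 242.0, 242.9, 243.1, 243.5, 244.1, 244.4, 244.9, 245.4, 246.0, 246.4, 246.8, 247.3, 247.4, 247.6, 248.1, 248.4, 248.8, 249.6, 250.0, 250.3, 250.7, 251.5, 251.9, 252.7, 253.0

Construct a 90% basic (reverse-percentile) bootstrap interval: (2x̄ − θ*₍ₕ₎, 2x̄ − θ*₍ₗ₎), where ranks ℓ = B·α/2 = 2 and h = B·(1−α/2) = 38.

Percentile endpoints at ranks 2 and 38: θ*₍2₎ = 235.0, θ*₍38₎ = 251.9.
Basic interval reflects these around x̄:
  lower = 2 × 243.9 − 251.9 = 235.9
  upper = 2 × 243.9 − 235.0 = 252.8

(235.9, 252.8)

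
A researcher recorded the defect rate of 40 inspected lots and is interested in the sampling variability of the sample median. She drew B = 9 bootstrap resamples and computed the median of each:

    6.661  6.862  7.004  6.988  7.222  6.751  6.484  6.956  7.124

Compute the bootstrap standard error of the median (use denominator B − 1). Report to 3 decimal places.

Bootstrap SE is the standard deviation of the 9 replicate medians.
Mean of replicates: (6.661 + 6.862 + 7.004 + 6.988 + 7.222 + 6.751 + 6.484 + 6.956 + 7.124) / 9 = 62.0520 / 9 = 6.8947
Sum of squared deviations: (−0.2337)² + (−0.0327)² + (+0.1093)² + (+0.0933)² + (+0.3273)² + (−0.1437)² + (−0.4107)² + (+0.0613)² + (+0.2293)² = 0.4291
Variance = 0.4291 / 8 = 0.0536
SE* = √0.0536

SE* = 0.232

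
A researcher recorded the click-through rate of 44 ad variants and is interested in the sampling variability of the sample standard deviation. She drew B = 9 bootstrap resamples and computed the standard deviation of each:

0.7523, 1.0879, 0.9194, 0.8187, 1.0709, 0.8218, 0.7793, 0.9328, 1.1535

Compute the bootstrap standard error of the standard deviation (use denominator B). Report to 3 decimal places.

Bootstrap SE is the standard deviation of the 9 replicate standard deviations.
Mean of replicates: (0.7523 + 1.0879 + 0.9194 + 0.8187 + 1.0709 + 0.8218 + 0.7793 + 0.9328 + 1.1535) / 9 = 8.33660 / 9 = 0.92629
Sum of squared deviations: (−0.17399)² + (+0.16161)² + (−0.00689)² + (−0.10759)² + (+0.14461)² + (−0.10449)² + (−0.14699)² + (+0.00651)² + (+0.22721)² = 0.17312
Variance = 0.17312 / 9 = 0.01924
SE* = √0.01924

SE* = 0.139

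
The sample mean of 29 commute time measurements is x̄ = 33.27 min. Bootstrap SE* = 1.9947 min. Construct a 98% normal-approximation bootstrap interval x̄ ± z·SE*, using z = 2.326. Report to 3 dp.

Margin = 2.326 × 1.9947 = 4.6397
Interval: 33.27 ± 4.6397

(28.630, 37.910)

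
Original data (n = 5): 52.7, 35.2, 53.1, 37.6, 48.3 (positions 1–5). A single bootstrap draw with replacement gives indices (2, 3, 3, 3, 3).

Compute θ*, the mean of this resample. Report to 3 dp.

Resample values: 35.2, 53.1, 53.1, 53.1, 53.1.
Mean = (35.2 + 53.1 + 53.1 + 53.1 + 53.1) / 5 = 247.60 / 5 = 49.520

θ* = 49.520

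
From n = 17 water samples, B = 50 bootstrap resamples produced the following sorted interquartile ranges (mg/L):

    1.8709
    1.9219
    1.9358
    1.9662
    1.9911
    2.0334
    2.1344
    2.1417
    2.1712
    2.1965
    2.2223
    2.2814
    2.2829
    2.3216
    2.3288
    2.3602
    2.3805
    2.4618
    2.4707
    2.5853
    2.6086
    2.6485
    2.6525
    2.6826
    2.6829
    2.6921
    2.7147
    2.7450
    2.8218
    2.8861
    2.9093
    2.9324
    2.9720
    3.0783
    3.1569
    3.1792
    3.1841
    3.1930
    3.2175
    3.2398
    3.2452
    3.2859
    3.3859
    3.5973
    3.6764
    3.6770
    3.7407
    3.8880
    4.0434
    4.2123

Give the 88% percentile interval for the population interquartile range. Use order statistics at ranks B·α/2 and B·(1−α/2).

α = 0.12; lower rank = 50 × 0.060 = 3; upper rank = 50 × 0.940 = 47.
The 3rd smallest replicate is 1.9358; the 47th is 3.7407.

(1.9358, 3.7407)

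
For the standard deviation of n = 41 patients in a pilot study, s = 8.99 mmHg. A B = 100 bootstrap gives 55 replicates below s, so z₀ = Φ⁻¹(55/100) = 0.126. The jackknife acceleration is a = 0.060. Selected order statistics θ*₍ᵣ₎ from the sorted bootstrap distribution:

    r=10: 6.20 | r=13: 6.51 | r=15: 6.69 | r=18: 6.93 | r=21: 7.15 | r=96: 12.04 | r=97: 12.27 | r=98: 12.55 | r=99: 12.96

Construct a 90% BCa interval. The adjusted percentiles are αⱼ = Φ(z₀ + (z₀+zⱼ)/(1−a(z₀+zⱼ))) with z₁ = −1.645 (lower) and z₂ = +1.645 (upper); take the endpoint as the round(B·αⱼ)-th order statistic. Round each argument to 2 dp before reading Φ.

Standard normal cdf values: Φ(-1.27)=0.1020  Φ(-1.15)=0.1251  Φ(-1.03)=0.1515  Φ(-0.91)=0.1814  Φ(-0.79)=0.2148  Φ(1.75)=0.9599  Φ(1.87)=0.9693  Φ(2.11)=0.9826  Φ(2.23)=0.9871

(6.20, 12.55)

Lower: z₀ + z₁ = 0.126 + (-1.645) = -1.519; 1 − a(z₀+z₁) = 1 − (0.060)(-1.519) = 1.0911; argument = 0.126 + (-1.519)/1.0911 = -1.2661 → -1.27.
α₁ = Φ(-1.27) = 0.1020; rank = round(100 × 0.1020) = 10; θ*₍10₎ = 6.20.
Upper: z₀ + z₂ = 1.771; 1 − a(z₀+z₂) = 0.8937; argument = 2.1076 → 2.11; α₂ = 0.9826; rank = 98; θ*₍98₎ = 12.55.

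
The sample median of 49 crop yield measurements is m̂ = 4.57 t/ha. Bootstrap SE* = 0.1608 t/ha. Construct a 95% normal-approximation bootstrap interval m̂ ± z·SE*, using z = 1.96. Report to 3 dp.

Margin = 1.96 × 0.1608 = 0.3152
Interval: 4.57 ± 0.3152

(4.255, 4.885)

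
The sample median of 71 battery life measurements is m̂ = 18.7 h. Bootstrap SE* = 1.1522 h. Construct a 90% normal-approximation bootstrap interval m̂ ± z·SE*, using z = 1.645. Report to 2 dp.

Margin = 1.645 × 1.1522 = 1.895
Interval: 18.7 ± 1.895

(16.80, 20.60)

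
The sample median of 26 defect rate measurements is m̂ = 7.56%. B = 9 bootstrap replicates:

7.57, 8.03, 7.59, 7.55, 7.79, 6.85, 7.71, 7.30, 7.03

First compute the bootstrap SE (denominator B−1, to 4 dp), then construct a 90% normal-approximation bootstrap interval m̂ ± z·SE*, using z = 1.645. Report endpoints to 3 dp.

Mean of replicates = 7.4911; sum of squared deviations = 1.1073; SE* = √(1.1073/8) = 0.3720
Margin = 1.645 × 0.3720 = 0.6119
Interval: 7.56 ± 0.6119

(6.948, 8.172)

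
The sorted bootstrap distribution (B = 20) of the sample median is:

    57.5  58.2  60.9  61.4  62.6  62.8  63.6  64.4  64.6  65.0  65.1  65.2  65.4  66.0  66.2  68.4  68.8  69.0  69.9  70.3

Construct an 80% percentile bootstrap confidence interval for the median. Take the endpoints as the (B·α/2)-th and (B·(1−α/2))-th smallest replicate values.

(58.2, 69.0)

α = 0.20; lower rank = 20 × 0.100 = 2; upper rank = 20 × 0.900 = 18.
The 2nd smallest replicate is 58.2; the 18th is 69.0.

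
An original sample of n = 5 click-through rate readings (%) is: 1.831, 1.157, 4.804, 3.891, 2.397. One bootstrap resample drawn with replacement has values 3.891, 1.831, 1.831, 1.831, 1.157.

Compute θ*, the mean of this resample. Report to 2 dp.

Mean = (3.891 + 1.831 + 1.831 + 1.831 + 1.157) / 5 = 10.5410 / 5 = 2.11

θ* = 2.11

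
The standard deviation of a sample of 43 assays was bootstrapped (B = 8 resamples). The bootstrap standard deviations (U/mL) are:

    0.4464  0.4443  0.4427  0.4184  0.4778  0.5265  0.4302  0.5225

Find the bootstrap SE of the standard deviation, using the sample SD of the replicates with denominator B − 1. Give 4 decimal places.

SE* = 0.0412

Bootstrap SE is the standard deviation of the 8 replicate standard deviations.
Mean of replicates: (0.4464 + 0.4443 + 0.4427 + 0.4184 + 0.4778 + 0.5265 + 0.4302 + 0.5225) / 8 = 3.70880 / 8 = 0.46360
Sum of squared deviations: (−0.01720)² + (−0.01930)² + (−0.02090)² + (−0.04520)² + (+0.01420)² + (+0.06290)² + (−0.03340)² + (+0.05890)² = 0.01189
Variance = 0.01189 / 7 = 0.00170
SE* = √0.00170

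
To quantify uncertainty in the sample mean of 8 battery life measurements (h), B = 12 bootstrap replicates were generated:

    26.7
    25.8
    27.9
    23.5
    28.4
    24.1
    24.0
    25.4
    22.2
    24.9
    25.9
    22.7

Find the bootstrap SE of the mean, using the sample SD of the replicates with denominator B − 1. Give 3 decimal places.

SE* = 1.942

Bootstrap SE is the standard deviation of the 12 replicate means.
Mean of replicates: (26.7 + 25.8 + 27.9 + 23.5 + 28.4 + 24.1 + 24.0 + 25.4 + 22.2 + 24.9 + 25.9 + 22.7) / 12 = 301.5000 / 12 = 25.1250
Sum of squared deviations: (+1.5750)² + (+0.6750)² + (+2.7750)² + (−1.6250)² + (+3.2750)² + (−1.0250)² + (−1.1250)² + (+0.2750)² + (−2.9250)² + (−0.2250)² + (+0.7750)² + (−2.4250)² = 41.4825
Variance = 41.4825 / 11 = 3.7711
SE* = √3.7711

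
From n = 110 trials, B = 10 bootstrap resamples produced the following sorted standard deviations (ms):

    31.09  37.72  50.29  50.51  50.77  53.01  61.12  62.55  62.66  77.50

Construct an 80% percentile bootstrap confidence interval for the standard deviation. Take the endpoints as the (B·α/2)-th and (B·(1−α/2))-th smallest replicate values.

α = 0.20; lower rank = 10 × 0.100 = 1; upper rank = 10 × 0.900 = 9.
The 1st smallest replicate is 31.09; the 9th is 62.66.

(31.09, 62.66)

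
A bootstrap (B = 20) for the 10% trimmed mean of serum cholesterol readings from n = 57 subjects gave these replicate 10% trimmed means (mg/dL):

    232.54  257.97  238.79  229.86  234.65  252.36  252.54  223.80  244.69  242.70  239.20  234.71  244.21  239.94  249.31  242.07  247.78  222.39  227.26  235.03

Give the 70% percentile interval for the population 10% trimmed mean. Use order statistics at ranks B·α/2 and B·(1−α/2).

Sorted replicates: 222.39, 223.80, 227.26, 229.86, 232.54, 234.65, 234.71, 235.03, 238.79, 239.20, 239.94, 242.07, 242.70, 244.21, 244.69, 247.78, 249.31, 252.36, 252.54, 257.97
α = 0.30; lower rank = 20 × 0.150 = 3; upper rank = 20 × 0.850 = 17.
The 3rd smallest replicate is 227.26; the 17th is 249.31.

(227.26, 249.31)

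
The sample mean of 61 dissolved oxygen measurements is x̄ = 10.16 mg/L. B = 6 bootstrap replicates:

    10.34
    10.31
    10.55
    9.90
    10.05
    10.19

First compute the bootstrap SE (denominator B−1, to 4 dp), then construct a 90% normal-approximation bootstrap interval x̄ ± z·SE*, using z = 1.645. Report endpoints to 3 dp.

(9.782, 10.538)

Mean of replicates = 10.2233; sum of squared deviations = 0.2635; SE* = √(0.2635/5) = 0.2296
Margin = 1.645 × 0.2296 = 0.3777
Interval: 10.16 ± 0.3777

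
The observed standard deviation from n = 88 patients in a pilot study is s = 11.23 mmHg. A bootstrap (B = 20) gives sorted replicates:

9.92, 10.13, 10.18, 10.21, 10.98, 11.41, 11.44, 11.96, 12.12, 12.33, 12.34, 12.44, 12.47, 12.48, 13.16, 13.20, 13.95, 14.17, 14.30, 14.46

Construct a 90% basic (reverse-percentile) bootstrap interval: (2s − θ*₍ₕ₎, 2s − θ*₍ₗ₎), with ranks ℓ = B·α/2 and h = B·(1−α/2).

Percentile endpoints at ranks 1 and 19: θ*₍1₎ = 9.92, θ*₍19₎ = 14.30.
Basic interval reflects these around s:
  lower = 2 × 11.23 − 14.30 = 8.16
  upper = 2 × 11.23 − 9.92 = 12.54

(8.16, 12.54)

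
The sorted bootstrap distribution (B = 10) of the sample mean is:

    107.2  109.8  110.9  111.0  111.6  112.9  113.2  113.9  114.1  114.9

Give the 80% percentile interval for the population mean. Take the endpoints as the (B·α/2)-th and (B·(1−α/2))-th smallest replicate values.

α = 0.20; lower rank = 10 × 0.100 = 1; upper rank = 10 × 0.900 = 9.
The 1st smallest replicate is 107.2; the 9th is 114.1.

(107.2, 114.1)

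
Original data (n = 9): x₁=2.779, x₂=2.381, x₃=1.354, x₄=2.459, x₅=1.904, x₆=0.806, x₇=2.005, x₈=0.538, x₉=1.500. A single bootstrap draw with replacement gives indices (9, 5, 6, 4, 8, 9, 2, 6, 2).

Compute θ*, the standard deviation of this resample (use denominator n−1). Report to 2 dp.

θ* = 0.75

Resample values: 1.500, 1.904, 0.806, 2.459, 0.538, 1.500, 2.381, 0.806, 2.381.
Mean = 1.5861; sum of squared deviations = 4.4572
s² = 4.4572 / 8 = 0.5571
s = √0.5571 = 0.75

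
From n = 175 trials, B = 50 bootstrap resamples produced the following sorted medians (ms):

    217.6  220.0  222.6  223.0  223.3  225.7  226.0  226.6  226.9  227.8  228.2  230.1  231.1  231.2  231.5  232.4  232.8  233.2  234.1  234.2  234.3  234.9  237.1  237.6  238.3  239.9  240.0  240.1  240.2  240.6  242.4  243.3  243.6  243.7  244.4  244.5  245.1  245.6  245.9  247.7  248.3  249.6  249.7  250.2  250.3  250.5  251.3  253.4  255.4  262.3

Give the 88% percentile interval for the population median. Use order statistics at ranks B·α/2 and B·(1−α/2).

α = 0.12; lower rank = 50 × 0.060 = 3; upper rank = 50 × 0.940 = 47.
The 3rd smallest replicate is 222.6; the 47th is 251.3.

(222.6, 251.3)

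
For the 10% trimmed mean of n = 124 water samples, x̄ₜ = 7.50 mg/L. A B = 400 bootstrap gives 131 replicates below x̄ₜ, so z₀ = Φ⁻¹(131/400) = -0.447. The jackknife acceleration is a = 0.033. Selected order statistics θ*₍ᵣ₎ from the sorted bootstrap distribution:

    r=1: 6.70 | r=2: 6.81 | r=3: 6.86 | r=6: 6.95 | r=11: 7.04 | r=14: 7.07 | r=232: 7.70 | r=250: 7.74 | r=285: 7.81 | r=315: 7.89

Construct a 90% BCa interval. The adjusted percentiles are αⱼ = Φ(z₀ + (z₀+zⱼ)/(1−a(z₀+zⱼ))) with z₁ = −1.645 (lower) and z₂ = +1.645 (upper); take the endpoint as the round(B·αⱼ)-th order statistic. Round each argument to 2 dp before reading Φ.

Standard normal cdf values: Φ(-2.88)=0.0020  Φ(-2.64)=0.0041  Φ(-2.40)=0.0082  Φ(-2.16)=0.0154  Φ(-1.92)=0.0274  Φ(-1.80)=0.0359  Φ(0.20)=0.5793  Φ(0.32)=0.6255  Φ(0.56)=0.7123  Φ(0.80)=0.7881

Lower: z₀ + z₁ = -0.447 + (-1.645) = -2.092; 1 − a(z₀+z₁) = 1 − (0.033)(-2.092) = 1.0690; argument = -0.447 + (-2.092)/1.0690 = -2.4039 → -2.40.
α₁ = Φ(-2.40) = 0.0082; rank = round(400 × 0.0082) = 3; θ*₍3₎ = 6.86.
Upper: z₀ + z₂ = 1.198; 1 − a(z₀+z₂) = 0.9605; argument = 0.8003 → 0.80; α₂ = 0.7881; rank = 315; θ*₍315₎ = 7.89.

(6.86, 7.89)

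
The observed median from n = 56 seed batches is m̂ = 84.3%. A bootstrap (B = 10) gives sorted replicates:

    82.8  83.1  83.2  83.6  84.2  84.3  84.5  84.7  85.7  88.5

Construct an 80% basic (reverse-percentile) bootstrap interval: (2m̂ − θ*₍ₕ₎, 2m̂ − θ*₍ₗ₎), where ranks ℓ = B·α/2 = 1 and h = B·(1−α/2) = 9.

(82.9, 85.8)

Percentile endpoints at ranks 1 and 9: θ*₍1₎ = 82.8, θ*₍9₎ = 85.7.
Basic interval reflects these around m̂:
  lower = 2 × 84.3 − 85.7 = 82.9
  upper = 2 × 84.3 − 82.8 = 85.8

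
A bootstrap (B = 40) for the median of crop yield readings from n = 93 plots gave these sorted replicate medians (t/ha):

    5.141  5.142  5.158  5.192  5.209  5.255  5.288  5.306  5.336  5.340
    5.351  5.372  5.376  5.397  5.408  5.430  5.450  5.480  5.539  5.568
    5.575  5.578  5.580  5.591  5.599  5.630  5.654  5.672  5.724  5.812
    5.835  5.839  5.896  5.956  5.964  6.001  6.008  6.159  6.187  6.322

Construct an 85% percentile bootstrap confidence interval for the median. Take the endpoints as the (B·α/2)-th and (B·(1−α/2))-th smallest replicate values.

(5.158, 6.008)

α = 0.15; lower rank = 40 × 0.075 = 3; upper rank = 40 × 0.925 = 37.
The 3rd smallest replicate is 5.158; the 37th is 6.008.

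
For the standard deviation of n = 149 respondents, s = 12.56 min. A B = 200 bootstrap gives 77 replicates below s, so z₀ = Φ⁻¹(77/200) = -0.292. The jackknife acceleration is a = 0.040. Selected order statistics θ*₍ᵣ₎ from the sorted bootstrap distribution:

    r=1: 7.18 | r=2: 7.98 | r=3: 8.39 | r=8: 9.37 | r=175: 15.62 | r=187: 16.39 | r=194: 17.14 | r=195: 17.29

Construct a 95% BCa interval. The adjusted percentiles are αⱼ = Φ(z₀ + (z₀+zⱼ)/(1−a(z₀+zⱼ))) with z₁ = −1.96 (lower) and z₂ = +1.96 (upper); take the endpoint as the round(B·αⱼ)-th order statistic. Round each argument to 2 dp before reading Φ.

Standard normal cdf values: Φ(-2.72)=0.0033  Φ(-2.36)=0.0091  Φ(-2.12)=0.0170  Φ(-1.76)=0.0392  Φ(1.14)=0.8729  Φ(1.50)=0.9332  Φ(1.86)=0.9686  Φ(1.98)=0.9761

(7.98, 16.39)

Lower: z₀ + z₁ = -0.292 + (-1.960) = -2.252; 1 − a(z₀+z₁) = 1 − (0.040)(-2.252) = 1.0901; argument = -0.292 + (-2.252)/1.0901 = -2.3579 → -2.36.
α₁ = Φ(-2.36) = 0.0091; rank = round(200 × 0.0091) = 2; θ*₍2₎ = 7.98.
Upper: z₀ + z₂ = 1.668; 1 − a(z₀+z₂) = 0.9333; argument = 1.4952 → 1.50; α₂ = 0.9332; rank = 187; θ*₍187₎ = 16.39.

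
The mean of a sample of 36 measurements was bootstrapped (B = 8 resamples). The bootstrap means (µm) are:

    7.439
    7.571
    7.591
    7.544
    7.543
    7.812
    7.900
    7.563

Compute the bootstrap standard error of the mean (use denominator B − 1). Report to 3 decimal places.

SE* = 0.154

Bootstrap SE is the standard deviation of the 8 replicate means.
Mean of replicates: (7.439 + 7.571 + 7.591 + 7.544 + 7.543 + 7.812 + 7.900 + 7.563) / 8 = 60.9630 / 8 = 7.6204
Sum of squared deviations: (−0.1814)² + (−0.0494)² + (−0.0294)² + (−0.0764)² + (−0.0774)² + (+0.1916)² + (+0.2796)² + (−0.0574)² = 0.1662
Variance = 0.1662 / 7 = 0.0237
SE* = √0.0237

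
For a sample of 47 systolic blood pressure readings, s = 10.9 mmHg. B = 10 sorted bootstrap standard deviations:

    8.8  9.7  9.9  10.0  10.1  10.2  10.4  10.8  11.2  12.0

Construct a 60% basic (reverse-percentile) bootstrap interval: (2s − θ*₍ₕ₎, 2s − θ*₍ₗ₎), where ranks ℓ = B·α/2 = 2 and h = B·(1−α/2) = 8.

(11.0, 12.1)

Percentile endpoints at ranks 2 and 8: θ*₍2₎ = 9.7, θ*₍8₎ = 10.8.
Basic interval reflects these around s:
  lower = 2 × 10.9 − 10.8 = 11.0
  upper = 2 × 10.9 − 9.7 = 12.1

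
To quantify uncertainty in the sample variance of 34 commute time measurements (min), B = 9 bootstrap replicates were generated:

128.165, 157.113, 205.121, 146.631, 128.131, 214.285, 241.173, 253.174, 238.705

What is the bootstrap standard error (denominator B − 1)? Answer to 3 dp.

Bootstrap SE is the standard deviation of the 9 replicate variances.
Mean of replicates: (128.165 + 157.113 + 205.121 + 146.631 + 128.131 + 214.285 + 241.173 + 253.174 + 238.705) / 9 = 1712.4980 / 9 = 190.2776
Sum of squared deviations: (−62.1126)² + (−33.1646)² + (+14.8434)² + (−43.6466)² + (−62.1466)² + (+24.0074)² + (+50.8954)² + (+62.8964)² + (+48.4274)² = 20413.2851
Variance = 20413.2851 / 8 = 2551.6606
SE* = √2551.6606

SE* = 50.514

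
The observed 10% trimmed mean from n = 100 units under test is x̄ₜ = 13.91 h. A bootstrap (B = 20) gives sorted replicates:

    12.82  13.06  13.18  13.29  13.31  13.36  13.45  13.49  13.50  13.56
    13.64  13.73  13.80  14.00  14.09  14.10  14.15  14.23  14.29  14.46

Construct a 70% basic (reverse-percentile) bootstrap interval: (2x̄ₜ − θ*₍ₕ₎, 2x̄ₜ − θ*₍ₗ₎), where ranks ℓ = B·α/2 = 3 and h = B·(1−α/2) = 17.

Percentile endpoints at ranks 3 and 17: θ*₍3₎ = 13.18, θ*₍17₎ = 14.15.
Basic interval reflects these around x̄ₜ:
  lower = 2 × 13.91 − 14.15 = 13.67
  upper = 2 × 13.91 − 13.18 = 14.64

(13.67, 14.64)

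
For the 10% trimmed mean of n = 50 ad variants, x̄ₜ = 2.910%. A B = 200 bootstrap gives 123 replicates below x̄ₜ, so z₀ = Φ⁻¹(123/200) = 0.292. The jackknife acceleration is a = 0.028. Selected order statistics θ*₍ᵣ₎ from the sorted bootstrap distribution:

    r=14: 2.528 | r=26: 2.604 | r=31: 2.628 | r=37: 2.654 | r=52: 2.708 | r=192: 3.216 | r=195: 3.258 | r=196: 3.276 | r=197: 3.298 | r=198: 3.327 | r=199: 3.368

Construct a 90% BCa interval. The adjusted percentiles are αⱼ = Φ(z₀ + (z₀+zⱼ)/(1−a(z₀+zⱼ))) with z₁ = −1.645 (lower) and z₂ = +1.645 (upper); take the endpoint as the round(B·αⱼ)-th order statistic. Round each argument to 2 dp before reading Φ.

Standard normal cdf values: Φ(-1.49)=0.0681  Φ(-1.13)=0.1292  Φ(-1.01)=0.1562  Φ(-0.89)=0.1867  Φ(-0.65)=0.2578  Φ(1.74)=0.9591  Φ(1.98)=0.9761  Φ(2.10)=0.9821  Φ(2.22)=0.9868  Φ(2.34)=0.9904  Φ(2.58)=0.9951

Lower: z₀ + z₁ = 0.292 + (-1.645) = -1.353; 1 − a(z₀+z₁) = 1 − (0.028)(-1.353) = 1.0379; argument = 0.292 + (-1.353)/1.0379 = -1.0116 → -1.01.
α₁ = Φ(-1.01) = 0.1562; rank = round(200 × 0.1562) = 31; θ*₍31₎ = 2.628.
Upper: z₀ + z₂ = 1.937; 1 − a(z₀+z₂) = 0.9458; argument = 2.3401 → 2.34; α₂ = 0.9904; rank = 198; θ*₍198₎ = 3.327.

(2.628, 3.327)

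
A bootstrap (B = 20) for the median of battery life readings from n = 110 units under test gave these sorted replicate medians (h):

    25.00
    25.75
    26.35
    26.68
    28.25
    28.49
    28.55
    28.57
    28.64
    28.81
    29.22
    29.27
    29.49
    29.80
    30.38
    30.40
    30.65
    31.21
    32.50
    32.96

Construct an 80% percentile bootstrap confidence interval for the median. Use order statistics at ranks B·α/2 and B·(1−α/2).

α = 0.20; lower rank = 20 × 0.100 = 2; upper rank = 20 × 0.900 = 18.
The 2nd smallest replicate is 25.75; the 18th is 31.21.

(25.75, 31.21)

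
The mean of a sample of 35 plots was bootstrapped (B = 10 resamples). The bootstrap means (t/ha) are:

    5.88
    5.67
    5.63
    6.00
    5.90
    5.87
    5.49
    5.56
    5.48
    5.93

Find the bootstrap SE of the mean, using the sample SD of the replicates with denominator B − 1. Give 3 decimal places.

SE* = 0.196

Bootstrap SE is the standard deviation of the 10 replicate means.
Mean of replicates: (5.88 + 5.67 + 5.63 + 6.00 + 5.90 + 5.87 + 5.49 + 5.56 + 5.48 + 5.93) / 10 = 57.4100 / 10 = 5.7410
Sum of squared deviations: (+0.1390)² + (−0.0710)² + (−0.1110)² + (+0.2590)² + (+0.1590)² + (+0.1290)² + (−0.2510)² + (−0.1810)² + (−0.2610)² + (+0.1890)² = 0.3453
Variance = 0.3453 / 9 = 0.0384
SE* = √0.0384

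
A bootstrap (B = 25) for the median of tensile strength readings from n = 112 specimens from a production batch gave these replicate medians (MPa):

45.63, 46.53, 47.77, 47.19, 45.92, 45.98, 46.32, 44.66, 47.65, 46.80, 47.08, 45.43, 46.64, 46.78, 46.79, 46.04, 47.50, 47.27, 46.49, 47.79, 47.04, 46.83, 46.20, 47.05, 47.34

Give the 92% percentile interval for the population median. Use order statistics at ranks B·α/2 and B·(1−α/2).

(44.66, 47.77)

Sorted replicates: 44.66, 45.43, 45.63, 45.92, 45.98, 46.04, 46.20, 46.32, 46.49, 46.53, 46.64, 46.78, 46.79, 46.80, 46.83, 47.04, 47.05, 47.08, 47.19, 47.27, 47.34, 47.50, 47.65, 47.77, 47.79
α = 0.08; lower rank = 25 × 0.040 = 1; upper rank = 25 × 0.960 = 24.
The 1st smallest replicate is 44.66; the 24th is 47.77.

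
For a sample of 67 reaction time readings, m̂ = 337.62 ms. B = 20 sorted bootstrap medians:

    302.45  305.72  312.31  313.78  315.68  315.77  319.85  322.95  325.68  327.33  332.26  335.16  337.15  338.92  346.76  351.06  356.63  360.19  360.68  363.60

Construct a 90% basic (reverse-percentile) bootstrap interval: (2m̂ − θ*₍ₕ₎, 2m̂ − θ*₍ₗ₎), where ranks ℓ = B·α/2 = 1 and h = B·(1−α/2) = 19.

Percentile endpoints at ranks 1 and 19: θ*₍1₎ = 302.45, θ*₍19₎ = 360.68.
Basic interval reflects these around m̂:
  lower = 2 × 337.62 − 360.68 = 314.56
  upper = 2 × 337.62 − 302.45 = 372.79

(314.56, 372.79)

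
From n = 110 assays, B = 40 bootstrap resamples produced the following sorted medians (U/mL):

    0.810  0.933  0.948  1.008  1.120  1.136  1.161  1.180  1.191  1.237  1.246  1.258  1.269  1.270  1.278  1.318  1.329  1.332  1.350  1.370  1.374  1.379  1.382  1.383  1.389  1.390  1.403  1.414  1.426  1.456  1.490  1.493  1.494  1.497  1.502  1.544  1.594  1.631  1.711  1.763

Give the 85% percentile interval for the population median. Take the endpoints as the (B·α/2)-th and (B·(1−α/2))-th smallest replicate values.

(0.948, 1.594)

α = 0.15; lower rank = 40 × 0.075 = 3; upper rank = 40 × 0.925 = 37.
The 3rd smallest replicate is 0.948; the 37th is 1.594.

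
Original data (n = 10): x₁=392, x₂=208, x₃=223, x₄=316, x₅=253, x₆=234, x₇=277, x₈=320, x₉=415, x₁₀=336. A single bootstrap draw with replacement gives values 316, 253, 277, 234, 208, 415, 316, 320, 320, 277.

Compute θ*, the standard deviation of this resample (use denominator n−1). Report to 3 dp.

Mean = 293.6000; sum of squared deviations = 30214.4000
s² = 30214.4000 / 9 = 3357.1556
s = √3357.1556 = 57.941

θ* = 57.941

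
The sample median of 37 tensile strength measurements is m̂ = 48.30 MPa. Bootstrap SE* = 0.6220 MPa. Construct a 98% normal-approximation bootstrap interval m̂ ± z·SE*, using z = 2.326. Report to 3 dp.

Margin = 2.326 × 0.6220 = 1.4468
Interval: 48.30 ± 1.4468

(46.853, 49.747)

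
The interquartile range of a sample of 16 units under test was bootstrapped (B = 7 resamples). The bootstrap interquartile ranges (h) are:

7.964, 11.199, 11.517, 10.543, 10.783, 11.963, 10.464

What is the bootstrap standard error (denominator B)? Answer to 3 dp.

SE* = 1.198

Bootstrap SE is the standard deviation of the 7 replicate interquartile ranges.
Mean of replicates: (7.964 + 11.199 + 11.517 + 10.543 + 10.783 + 11.963 + 10.464) / 7 = 74.4330 / 7 = 10.6333
Sum of squared deviations: (−2.6693)² + (+0.5657)² + (+0.8837)² + (−0.0903)² + (+0.1497)² + (+1.3297)² + (−0.1693)² = 10.0534
Variance = 10.0534 / 7 = 1.4362
SE* = √1.4362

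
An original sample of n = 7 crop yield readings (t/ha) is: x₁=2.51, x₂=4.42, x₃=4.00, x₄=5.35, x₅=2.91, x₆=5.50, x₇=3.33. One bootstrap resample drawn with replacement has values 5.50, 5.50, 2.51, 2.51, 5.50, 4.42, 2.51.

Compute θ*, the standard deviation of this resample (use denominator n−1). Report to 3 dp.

Mean = 4.0643; sum of squared deviations = 13.5578
s² = 13.5578 / 6 = 2.2596
s = √2.2596 = 1.503

θ* = 1.503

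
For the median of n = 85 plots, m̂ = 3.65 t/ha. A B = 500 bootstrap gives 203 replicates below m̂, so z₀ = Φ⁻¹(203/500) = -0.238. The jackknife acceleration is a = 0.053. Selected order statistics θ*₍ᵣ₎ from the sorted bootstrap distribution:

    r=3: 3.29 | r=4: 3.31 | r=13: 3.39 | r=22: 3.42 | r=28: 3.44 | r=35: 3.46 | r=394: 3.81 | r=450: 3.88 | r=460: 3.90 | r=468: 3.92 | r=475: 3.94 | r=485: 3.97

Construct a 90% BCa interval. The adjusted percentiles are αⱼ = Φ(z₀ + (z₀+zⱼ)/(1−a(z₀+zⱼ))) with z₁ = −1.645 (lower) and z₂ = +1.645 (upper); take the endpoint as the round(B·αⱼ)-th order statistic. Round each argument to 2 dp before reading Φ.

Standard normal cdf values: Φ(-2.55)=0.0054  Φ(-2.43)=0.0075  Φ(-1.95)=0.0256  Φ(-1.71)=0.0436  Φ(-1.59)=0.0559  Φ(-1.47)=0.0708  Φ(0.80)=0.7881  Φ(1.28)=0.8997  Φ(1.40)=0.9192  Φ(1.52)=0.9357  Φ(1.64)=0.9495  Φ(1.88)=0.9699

Lower: z₀ + z₁ = -0.238 + (-1.645) = -1.883; 1 − a(z₀+z₁) = 1 − (0.053)(-1.883) = 1.0998; argument = -0.238 + (-1.883)/1.0998 = -1.9501 → -1.95.
α₁ = Φ(-1.95) = 0.0256; rank = round(500 × 0.0256) = 13; θ*₍13₎ = 3.39.
Upper: z₀ + z₂ = 1.407; 1 − a(z₀+z₂) = 0.9254; argument = 1.2824 → 1.28; α₂ = 0.8997; rank = 450; θ*₍450₎ = 3.88.

(3.39, 3.88)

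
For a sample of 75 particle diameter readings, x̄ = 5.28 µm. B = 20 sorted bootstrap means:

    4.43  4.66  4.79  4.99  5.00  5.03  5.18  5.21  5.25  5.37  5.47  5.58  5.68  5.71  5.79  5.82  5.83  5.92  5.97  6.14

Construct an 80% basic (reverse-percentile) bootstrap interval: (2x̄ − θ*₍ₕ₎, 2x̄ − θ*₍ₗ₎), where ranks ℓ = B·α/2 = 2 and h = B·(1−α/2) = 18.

Percentile endpoints at ranks 2 and 18: θ*₍2₎ = 4.66, θ*₍18₎ = 5.92.
Basic interval reflects these around x̄:
  lower = 2 × 5.28 − 5.92 = 4.64
  upper = 2 × 5.28 − 4.66 = 5.90

(4.64, 5.90)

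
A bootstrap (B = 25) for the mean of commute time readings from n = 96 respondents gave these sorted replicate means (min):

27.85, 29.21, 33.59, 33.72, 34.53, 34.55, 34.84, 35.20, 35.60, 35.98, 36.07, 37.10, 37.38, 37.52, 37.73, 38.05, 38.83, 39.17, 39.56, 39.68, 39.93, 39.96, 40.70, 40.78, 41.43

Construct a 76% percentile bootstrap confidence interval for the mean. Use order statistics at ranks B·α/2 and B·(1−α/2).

(33.59, 39.96)

α = 0.24; lower rank = 25 × 0.120 = 3; upper rank = 25 × 0.880 = 22.
The 3rd smallest replicate is 33.59; the 22nd is 39.96.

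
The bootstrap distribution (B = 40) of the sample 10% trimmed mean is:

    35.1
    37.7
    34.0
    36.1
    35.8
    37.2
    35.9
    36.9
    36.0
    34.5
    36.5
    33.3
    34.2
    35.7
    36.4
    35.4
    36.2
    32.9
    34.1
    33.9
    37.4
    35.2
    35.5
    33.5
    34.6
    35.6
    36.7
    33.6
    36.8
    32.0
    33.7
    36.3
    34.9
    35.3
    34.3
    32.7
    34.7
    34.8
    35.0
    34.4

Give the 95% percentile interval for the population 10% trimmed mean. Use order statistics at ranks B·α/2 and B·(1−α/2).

Sorted replicates: 32.0, 32.7, 32.9, 33.3, 33.5, 33.6, 33.7, 33.9, 34.0, 34.1, 34.2, 34.3, 34.4, 34.5, 34.6, 34.7, 34.8, 34.9, 35.0, 35.1, 35.2, 35.3, 35.4, 35.5, 35.6, 35.7, 35.8, 35.9, 36.0, 36.1, 36.2, 36.3, 36.4, 36.5, 36.7, 36.8, 36.9, 37.2, 37.4, 37.7
α = 0.05; lower rank = 40 × 0.025 = 1; upper rank = 40 × 0.975 = 39.
The 1st smallest replicate is 32.0; the 39th is 37.4.

(32.0, 37.4)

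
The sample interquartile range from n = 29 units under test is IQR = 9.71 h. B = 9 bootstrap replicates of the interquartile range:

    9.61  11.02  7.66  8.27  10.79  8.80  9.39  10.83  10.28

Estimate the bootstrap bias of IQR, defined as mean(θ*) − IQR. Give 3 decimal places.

mean(θ*) = (9.61 + 11.02 + 7.66 + 8.27 + 10.79 + 8.80 + 9.39 + 10.83 + 10.28) / 9 = 9.6278
bias = 9.6278 − 9.71

bias = −0.082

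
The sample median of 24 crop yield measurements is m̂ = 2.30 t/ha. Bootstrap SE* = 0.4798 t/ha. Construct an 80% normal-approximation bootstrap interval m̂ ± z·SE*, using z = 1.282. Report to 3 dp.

Margin = 1.282 × 0.4798 = 0.6151
Interval: 2.30 ± 0.6151

(1.685, 2.915)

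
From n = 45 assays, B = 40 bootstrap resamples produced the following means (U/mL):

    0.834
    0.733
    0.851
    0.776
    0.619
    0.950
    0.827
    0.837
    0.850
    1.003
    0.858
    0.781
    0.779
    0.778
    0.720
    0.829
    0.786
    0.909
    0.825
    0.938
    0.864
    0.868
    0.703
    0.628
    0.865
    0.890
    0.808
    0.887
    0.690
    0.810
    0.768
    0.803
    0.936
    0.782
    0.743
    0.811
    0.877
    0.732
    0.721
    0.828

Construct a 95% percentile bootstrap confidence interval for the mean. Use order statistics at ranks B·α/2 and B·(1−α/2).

(0.619, 0.950)

Sorted replicates: 0.619, 0.628, 0.690, 0.703, 0.720, 0.721, 0.732, 0.733, 0.743, 0.768, 0.776, 0.778, 0.779, 0.781, 0.782, 0.786, 0.803, 0.808, 0.810, 0.811, 0.825, 0.827, 0.828, 0.829, 0.834, 0.837, 0.850, 0.851, 0.858, 0.864, 0.865, 0.868, 0.877, 0.887, 0.890, 0.909, 0.936, 0.938, 0.950, 1.003
α = 0.05; lower rank = 40 × 0.025 = 1; upper rank = 40 × 0.975 = 39.
The 1st smallest replicate is 0.619; the 39th is 0.950.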